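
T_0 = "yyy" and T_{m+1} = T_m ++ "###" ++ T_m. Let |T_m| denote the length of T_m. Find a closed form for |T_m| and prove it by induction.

Claim: |T_m| = 6·2^m − 3.

Base case: |T_0| = 3, and 6·2^0 − 3 = 3.
Assume |T_r| = 6·2^r − 3.
Then |T_{r+1}| = |T_r| + 3 + |T_r| = 2|T_r| + 3 = 2(6·2^r − 3) + 3 = 6·2^{r+1} − 6 + 3 = 6·2^{r+1} − 3.
This completes the inductive step, so |T_m| = 6·2^m − 3 for all m ≥ 0.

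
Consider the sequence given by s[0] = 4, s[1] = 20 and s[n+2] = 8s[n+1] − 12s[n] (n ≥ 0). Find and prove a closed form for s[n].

Claim: s[n] = 3·6^n + 2^n.

Base cases: s[0] = 4 and 3·6^0 + 2^0 = 4; s[1] = 20 and 3·6^1 + 2^1 = 20.
Assume s[j] = 3·6^j + 2^j for all 0 ≤ j ≤ m, where m ≥ 1.
Then s[m+1] = 8s[m] − 12s[m−1] = 8·(3·6^m + 2^m) − 12·(3·6^{m−1} + 2^{m−1}) = 3·(8·6 − 12)6^{m−1} + (8·2 − 12)2^{m−1} = 108·6^{m−1} + 4·2^{m−1} = 3·6^{m+1} + 2^{m+1}.
Hence s[n] = 3·6^n + 2^n for every n ≥ 0, by strong induction.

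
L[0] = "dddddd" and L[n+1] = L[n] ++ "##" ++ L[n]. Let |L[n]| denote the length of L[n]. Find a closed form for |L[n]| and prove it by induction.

Claim: |L[n]| = 2^{n+3} − 2.

Base case: |L[0]| = 6, and 2^{0+3} − 2 = 6.
Assume |L[r]| = 2^{r+3} − 2.
Then |L[r+1]| = |L[r]| + 2 + |L[r]| = 2|L[r]| + 2 = 2(2^{r+3} − 2) + 2 = 2^{r+1+3} − 4 + 2 = 2^{r+1+3} − 2.
Hence |L[n]| = 2^{n+3} − 2 for every n ≥ 0, by induction.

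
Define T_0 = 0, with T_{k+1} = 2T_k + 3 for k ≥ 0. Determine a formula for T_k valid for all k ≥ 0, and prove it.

Claim: T_k = 3·2^k − 3.

Base case: T_0 = 0, and 3·2^0 − 3 = 3 − 3 = 0.
Assume T_r = 3·2^r − 3 for some r ≥ 0.
Then T_{r+1} = 2T_r + 3 = 2·(3·2^r − 3) + 3 = 6·2^r − 6 + 3 = 3·2^{r+1} − 3.
This completes the inductive step, so T_k = 3·2^k − 3 for all k ≥ 0.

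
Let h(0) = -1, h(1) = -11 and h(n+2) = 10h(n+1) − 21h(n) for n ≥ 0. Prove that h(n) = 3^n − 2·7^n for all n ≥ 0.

Base cases: h(0) = -1 and 3^0 − 2·7^0 = -1; h(1) = -11 and 3^1 − 2·7^1 = -11.
Assume h(j) = 3^j − 2·7^j for all 0 ≤ j ≤ k, where k ≥ 1.
Then h(k+1) = 10h(k) − 21h(k−1) = 10·(3^k − 2·7^k) − 21·(3^{k−1} − 2·7^{k−1}) = (10·3 − 21)3^{k−1} − 2·(10·7 − 21)7^{k−1} = 9·3^{k−1} − 98·7^{k−1} = 3^{k+1} − 2·7^{k+1}.
This completes the inductive step, so h(n) = 3^n − 2·7^n for all n ≥ 0.

h(n) = 3^n − 2·7^n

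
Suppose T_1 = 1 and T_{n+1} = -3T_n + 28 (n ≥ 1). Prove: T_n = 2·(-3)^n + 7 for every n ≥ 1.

Base case: T_1 = 1, and 2·(-3)^1 + 7 = -6 + 7 = 1.
Assume T_r = 2·(-3)^r + 7 for some r ≥ 1.
Then T_{r+1} = -3T_r + 28 = -3·(2·(-3)^r + 7) + 28 = -6·(-3)^r − 21 + 28 = 2·(-3)^{r+1} + 7.
So the formula holds for r+1, and by induction T_n = 2·(-3)^n + 7 for all n ≥ 1.

T_n = 2·(-3)^n + 7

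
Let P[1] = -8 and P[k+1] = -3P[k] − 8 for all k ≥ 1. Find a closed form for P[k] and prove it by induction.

Claim: P[k] = 2·(-3)^k − 2.

Base case: P[1] = -8, and 2·(-3)^1 − 2 = -6 − 2 = -8.
Assume P[m] = 2·(-3)^m − 2 for some m ≥ 1.
Then P[m+1] = -3P[m] − 8 = -3·(2·(-3)^m − 2) − 8 = -6·(-3)^m + 6 − 8 = 2·(-3)^{m+1} − 2.
By induction, P[k] = 2·(-3)^k − 2 for all k ≥ 1.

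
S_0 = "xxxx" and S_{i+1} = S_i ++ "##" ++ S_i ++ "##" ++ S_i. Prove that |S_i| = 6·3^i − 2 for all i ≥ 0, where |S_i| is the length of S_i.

Base case: |S_0| = 4, and 6·3^0 − 2 = 4.
Assume |S_r| = 6·3^r − 2.
Then |S_{r+1}| = 3|S_r| + 4 = 3(6·3^r − 2) + 4 = 6·3^{r+1} − 6 + 4 = 6·3^{r+1} − 2.
By induction, |S_i| = 6·3^i − 2 for all i ≥ 0.

|S_i| = 6·3^i − 2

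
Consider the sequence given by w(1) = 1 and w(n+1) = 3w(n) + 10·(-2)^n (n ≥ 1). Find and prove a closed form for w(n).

Claim: w(n) = -3^n − 2·(-2)^n.

Base case: w(1) = 1, and -3^1 − 2·(-2)^1 = -3 + 4 = 1.
Assume w(j) = -3^j − 2·(-2)^j for some j ≥ 1.
Then w(j+1) = 3w(j) + 10·(-2)^j = 3·(-3^j − 2·(-2)^j) + 10·(-2)^j = -3^{j+1} − 6·(-2)^j + 10·(-2)^j = -3^{j+1} + 4·(-2)^j = -3^{j+1} − 2·(-2)^{j+1}.
By induction, w(n) = -3^n − 2·(-2)^n for all n ≥ 1.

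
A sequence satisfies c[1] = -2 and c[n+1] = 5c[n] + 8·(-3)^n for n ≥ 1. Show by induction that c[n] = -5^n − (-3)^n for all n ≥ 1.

Base case: c[1] = -2, and -5^1 − (-3)^1 = -5 + 3 = -2.
Assume c[k] = -5^k − (-3)^k for some k ≥ 1.
Then c[k+1] = 5c[k] + 8·(-3)^k = 5·(-5^k − (-3)^k) + 8·(-3)^k = -5^{k+1} − 5·(-3)^k + 8·(-3)^k = -5^{k+1} + 3·(-3)^k = -5^{k+1} − (-3)^{k+1}.
By induction, c[n] = -5^n − (-3)^n for all n ≥ 1.

c[n] = -5^n − (-3)^n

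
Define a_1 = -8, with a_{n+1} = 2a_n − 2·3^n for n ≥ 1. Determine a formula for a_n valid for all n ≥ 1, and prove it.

Claim: a_n = -2^n − 2·3^n.

Base case: a_1 = -8, and -2^1 − 2·3^1 = -2 − 6 = -8.
Assume a_r = -2^r − 2·3^r for some r ≥ 1.
Then a_{r+1} = 2a_r − 2·3^r = 2·(-2^r − 2·3^r) − 2·3^r = -2^{r+1} − 4·3^r − 2·3^r = -2^{r+1} − 6·3^r = -2^{r+1} − 2·3^{r+1}.
By induction, a_n = -2^n − 2·3^n for all n ≥ 1.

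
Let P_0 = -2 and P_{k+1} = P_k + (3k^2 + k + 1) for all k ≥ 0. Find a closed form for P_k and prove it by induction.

Claim: P_k = k^3 − k^2 + k − 2.

Base case: P_0 = -2, and 0^3 − 0^2 + 0 − 2 = -2.
Assume P_m = m^3 − m^2 + m − 2.
Then P_{m+1} = P_m + (3m^2 + m + 1) = (m^3 − m^2 + m − 2) + (3m^2 + m + 1) = m^3 + 2m^2 + 2m − 1,
and (m+1)^3 − (m+1)^2 + (m+1) − 2 = m^3 + 2m^2 + 2m − 1.
This completes the inductive step, so P_k = k^3 − k^2 + k − 2 for all k ≥ 0.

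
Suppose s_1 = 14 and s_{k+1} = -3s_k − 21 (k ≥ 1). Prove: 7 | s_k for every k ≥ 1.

Base case: s_1 = 14 = 7·2, so 7 | s_1.
Assume 7 | s_r, so s_r = 7t for some integer t.
Then s_{r+1} = -3s_r − 21 = -3·(7t) − 21 = 7(-3t − 3), so 7 | s_{r+1}.
By induction, 7 | s_k for all k ≥ 1.

7 | s_k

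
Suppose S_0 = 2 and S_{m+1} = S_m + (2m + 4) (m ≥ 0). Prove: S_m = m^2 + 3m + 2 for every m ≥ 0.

Base case: S_0 = 2, and 0^2 + 3·0 + 2 = 2.
Assume S_r = r^2 + 3r + 2.
Then S_{r+1} = S_r + (2r + 4) = (r^2 + 3r + 2) + (2r + 4) = r^2 + 5r + 6,
and (r+1)^2 + 3·(r+1) + 2 = r^2 + 5r + 6.
This completes the inductive step, so S_m = m^2 + 3m + 2 for all m ≥ 0.

S_m = m^2 + 3m + 2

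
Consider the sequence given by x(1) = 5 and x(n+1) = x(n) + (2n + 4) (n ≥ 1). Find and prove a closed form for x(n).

Claim: x(n) = n^2 + 3n + 1.

Base case: x(1) = 5, and 1^2 + 3·1 + 1 = 5.
Assume x(j) = j^2 + 3j + 1.
Then x(j+1) = x(j) + (2j + 4) = (j^2 + 3j + 1) + (2j + 4) = j^2 + 5j + 5,
and (j+1)^2 + 3·(j+1) + 1 = j^2 + 5j + 5.
By induction, x(n) = n^2 + 3n + 1 for all n ≥ 1.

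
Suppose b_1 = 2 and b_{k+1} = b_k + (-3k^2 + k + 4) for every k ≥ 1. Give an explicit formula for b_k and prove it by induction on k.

Claim: b_k = -k^3 + 2k^2 + 3k − 2.

Base case: b_1 = 2, and -1^3 + 2·1^2 + 3·1 − 2 = 2.
Assume b_r = -r^3 + 2r^2 + 3r − 2.
Then b_{r+1} = b_r + (-3r^2 + r + 4) = (-r^3 + 2r^2 + 3r − 2) + (-3r^2 + r + 4) = -r^3 − r^2 + 4r + 2,
and -(r+1)^3 + 2·(r+1)^2 + 3·(r+1) − 2 = -r^3 − r^2 + 4r + 2.
By induction, b_k = -k^3 + 2k^2 + 3k − 2 for all k ≥ 1.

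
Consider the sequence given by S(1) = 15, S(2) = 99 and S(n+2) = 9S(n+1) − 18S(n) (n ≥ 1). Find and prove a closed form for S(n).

Claim: S(n) = 3·6^n − 3^n.

Base cases: S(1) = 15 and 3·6^1 − 3^1 = 15; S(2) = 99 and 3·6^2 − 3^2 = 99.
Assume S(j) = 3·6^j − 3^j for all 1 ≤ j ≤ r, where r ≥ 2.
Then S(r+1) = 9S(r) − 18S(r−1) = 9·(3·6^r − 3^r) − 18·(3·6^{r−1} − 3^{r−1}) = 3·(9·6 − 18)6^{r−1} − (9·3 − 18)3^{r−1} = 108·6^{r−1} − 9·3^{r−1} = 3·6^{r+1} − 3^{r+1}.
So the formula holds for r+1, and by strong induction S(n) = 3·6^n − 3^n for all n ≥ 1.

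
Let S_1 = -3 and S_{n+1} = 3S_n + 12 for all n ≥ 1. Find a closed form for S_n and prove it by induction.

Claim: S_n = 3^n − 6.

Base case: S_1 = -3, and 3^1 − 6 = 3 − 6 = -3.
Assume S_m = 3^m − 6 for some m ≥ 1.
Then S_{m+1} = 3S_m + 12 = 3·(3^m − 6) + 12 = 3^{m+1} − 18 + 12 = 3^{m+1} − 6.
Hence S_n = 3^n − 6 for every n ≥ 1, by induction.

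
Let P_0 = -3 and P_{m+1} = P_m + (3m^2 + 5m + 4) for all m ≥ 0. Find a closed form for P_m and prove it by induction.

Claim: P_m = m^3 + m^2 + 2m − 3.

Base case: P_0 = -3, and 0^3 + 0^2 + 2·0 − 3 = -3.
Assume P_k = k^3 + k^2 + 2k − 3.
Then P_{k+1} = P_k + (3k^2 + 5k + 4) = (k^3 + k^2 + 2k − 3) + (3k^2 + 5k + 4) = k^3 + 4k^2 + 7k + 1,
and (k+1)^3 + (k+1)^2 + 2·(k+1) − 3 = k^3 + 4k^2 + 7k + 1.
Hence P_m = m^3 + m^2 + 2m − 3 for every m ≥ 0, by induction.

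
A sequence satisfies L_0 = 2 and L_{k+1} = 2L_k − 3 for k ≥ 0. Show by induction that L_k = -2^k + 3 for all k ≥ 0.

Base case: L_0 = 2, and -2^0 + 3 = -1 + 3 = 2.
Assume L_r = -2^r + 3 for some r ≥ 0.
Then L_{r+1} = 2L_r − 3 = 2·(-2^r + 3) − 3 = -2^{r+1} + 6 − 3 = -2^{r+1} + 3.
So the formula holds for r+1, and by induction L_k = -2^k + 3 for all k ≥ 0.

L_k = -2^k + 3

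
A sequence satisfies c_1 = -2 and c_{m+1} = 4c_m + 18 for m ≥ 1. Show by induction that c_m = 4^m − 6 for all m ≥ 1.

Base case: c_1 = -2, and 4^1 − 6 = 4 − 6 = -2.
Assume c_j = 4^j − 6 for some j ≥ 1.
Then c_{j+1} = 4c_j + 18 = 4·(4^j − 6) + 18 = 4^{j+1} − 24 + 18 = 4^{j+1} − 6.
By induction, c_m = 4^m − 6 for all m ≥ 1.

c_m = 4^m − 6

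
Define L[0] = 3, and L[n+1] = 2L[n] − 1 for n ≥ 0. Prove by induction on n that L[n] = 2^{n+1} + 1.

Base case: L[0] = 3, and 2^{0+1} + 1 = 2 + 1 = 3.
Assume L[m] = 2^{m+1} + 1 for some m ≥ 0.
Then L[m+1] = 2L[m] − 1 = 2·(2^{m+1} + 1) − 1 = 2^{m+2} + 2 − 1 = 2^{m+2} + 1.
By induction, L[n] = 2^{n+1} + 1 for all n ≥ 0.

L[n] = 2^{n+1} + 1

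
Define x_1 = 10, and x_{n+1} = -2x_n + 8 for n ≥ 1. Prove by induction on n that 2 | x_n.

Base case: x_1 = 10 = 2·5, so 2 | x_1.
Assume 2 | x_k, so x_k = 2t for some integer t.
Then x_{k+1} = -2x_k + 8 = -2·(2t) + 8 = 2(-2t + 4), so 2 | x_{k+1}.
This completes the inductive step, so 2 | x_n for all n ≥ 1.

2 | x_n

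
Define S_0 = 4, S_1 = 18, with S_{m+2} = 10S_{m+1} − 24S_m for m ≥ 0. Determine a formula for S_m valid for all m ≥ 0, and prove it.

Claim: S_m = 3·4^m + 6^m.

Base cases: S_0 = 4 and 3·4^0 + 6^0 = 4; S_1 = 18 and 3·4^1 + 6^1 = 18.
Assume S_i = 3·4^i + 6^i for all 0 ≤ i ≤ j, where j ≥ 1.
Then S_{j+1} = 10S_j − 24S_{j−1} = 10·(3·4^j + 6^j) − 24·(3·4^{j−1} + 6^{j−1}) = 3·(10·4 − 24)4^{j−1} + (10·6 − 24)6^{j−1} = 48·4^{j−1} + 36·6^{j−1} = 3·4^{j+1} + 6^{j+1}.
This completes the inductive step, so S_m = 3·4^m + 6^m for all m ≥ 0.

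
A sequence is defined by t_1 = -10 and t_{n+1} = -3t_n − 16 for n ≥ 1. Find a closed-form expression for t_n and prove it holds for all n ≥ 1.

Claim: t_n = 2·(-3)^n − 4.

Base case: t_1 = -10, and 2·(-3)^1 − 4 = -6 − 4 = -10.
Assume t_m = 2·(-3)^m − 4 for some m ≥ 1.
Then t_{m+1} = -3t_m − 16 = -3·(2·(-3)^m − 4) − 16 = -6·(-3)^m + 12 − 16 = 2·(-3)^{m+1} − 4.
By induction, t_n = 2·(-3)^n − 4 for all n ≥ 1.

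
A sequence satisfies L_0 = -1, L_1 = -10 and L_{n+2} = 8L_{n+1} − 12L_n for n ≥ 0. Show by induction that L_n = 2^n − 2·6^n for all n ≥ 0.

Base cases: L_0 = -1 and 2^0 − 2·6^0 = -1; L_1 = -10 and 2^1 − 2·6^1 = -10.
Assume L_j = 2^j − 2·6^j for all 0 ≤ j ≤ r, where r ≥ 1.
Then L_{r+1} = 8L_r − 12L_{r−1} = 8·(2^r − 2·6^r) − 12·(2^{r−1} − 2·6^{r−1}) = (8·2 − 12)2^{r−1} − 2·(8·6 − 12)6^{r−1} = 4·2^{r−1} − 72·6^{r−1} = 2^{r+1} − 2·6^{r+1}.
Hence L_n = 2^n − 2·6^n for every n ≥ 0, by strong induction.

L_n = 2^n − 2·6^n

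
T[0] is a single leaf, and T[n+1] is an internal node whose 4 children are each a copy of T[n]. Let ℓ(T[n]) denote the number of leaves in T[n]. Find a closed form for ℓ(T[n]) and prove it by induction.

Claim: ℓ(T[n]) = 4^n.

Base case: ℓ(T[0]) = 1, and 4^0 = 1.
Assume ℓ(T[j]) = 4^j.
Then ℓ(T[j+1]) = 4·ℓ(T[j]) = 4·4^j = 4^{j+1}.
Hence ℓ(T[n]) = 4^n for every n ≥ 0, by induction.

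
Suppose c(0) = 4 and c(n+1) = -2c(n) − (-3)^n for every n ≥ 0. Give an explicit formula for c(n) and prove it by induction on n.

Claim: c(n) = 3·(-2)^n + (-3)^n.

Base case: c(0) = 4, and 3·(-2)^0 + (-3)^0 = 3 + 1 = 4.
Assume c(r) = 3·(-2)^r + (-3)^r for some r ≥ 0.
Then c(r+1) = -2c(r) − (-3)^r = -2·(3·(-2)^r + (-3)^r) − (-3)^r = 3·(-2)^{r+1} − 2·(-3)^r − (-3)^r = 3·(-2)^{r+1} − 3·(-3)^r = 3·(-2)^{r+1} + (-3)^{r+1}.
This completes the inductive step, so c(n) = 3·(-2)^n + (-3)^n for all n ≥ 0.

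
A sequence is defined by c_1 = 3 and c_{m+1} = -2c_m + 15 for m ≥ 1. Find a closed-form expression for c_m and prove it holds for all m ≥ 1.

Claim: c_m = (-2)^m + 5.

Base case: c_1 = 3, and (-2)^1 + 5 = -2 + 5 = 3.
Assume c_j = (-2)^j + 5 for some j ≥ 1.
Then c_{j+1} = -2c_j + 15 = -2·((-2)^j + 5) + 15 = -2·(-2)^j − 10 + 15 = (-2)^{j+1} + 5.
Hence c_m = (-2)^m + 5 for every m ≥ 1, by induction.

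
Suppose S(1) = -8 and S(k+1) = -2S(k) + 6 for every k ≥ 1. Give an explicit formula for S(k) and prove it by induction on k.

Claim: S(k) = 5·(-2)^k + 2.

Base case: S(1) = -8, and 5·(-2)^1 + 2 = -10 + 2 = -8.
Assume S(m) = 5·(-2)^m + 2 for some m ≥ 1.
Then S(m+1) = -2S(m) + 6 = -2·(5·(-2)^m + 2) + 6 = -10·(-2)^m − 4 + 6 = 5·(-2)^{m+1} + 2.
Hence S(k) = 5·(-2)^k + 2 for every k ≥ 1, by induction.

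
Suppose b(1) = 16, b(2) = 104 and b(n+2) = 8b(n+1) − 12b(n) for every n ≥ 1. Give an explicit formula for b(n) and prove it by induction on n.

Claim: b(n) = 3·6^n − 2^n.

Base cases: b(1) = 16 and 3·6^1 − 2^1 = 16; b(2) = 104 and 3·6^2 − 2^2 = 104.
Assume b(j) = 3·6^j − 2^j for all 1 ≤ j ≤ r, where r ≥ 2.
Then b(r+1) = 8b(r) − 12b(r−1) = 8·(3·6^r − 2^r) − 12·(3·6^{r−1} − 2^{r−1}) = 3·(8·6 − 12)6^{r−1} − (8·2 − 12)2^{r−1} = 108·6^{r−1} − 4·2^{r−1} = 3·6^{r+1} − 2^{r+1}.
Hence b(n) = 3·6^n − 2^n for every n ≥ 1, by strong induction.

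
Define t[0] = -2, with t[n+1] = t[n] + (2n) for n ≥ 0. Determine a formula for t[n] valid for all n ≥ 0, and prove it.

Claim: t[n] = n^2 − n − 2.

Base case: t[0] = -2, and 0^2 − 0 − 2 = -2.
Assume t[r] = r^2 − r − 2.
Then t[r+1] = t[r] + (2r) = (r^2 − r − 2) + (2r) = r^2 + r − 2,
and (r+1)^2 − (r+1) − 2 = r^2 + r − 2.
By induction, t[n] = n^2 − n − 2 for all n ≥ 0.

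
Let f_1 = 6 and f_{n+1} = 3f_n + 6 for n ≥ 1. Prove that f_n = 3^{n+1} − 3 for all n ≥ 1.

Base case: f_1 = 6, and 3^{1+1} − 3 = 9 − 3 = 6.
Assume f_k = 3^{k+1} − 3 for some k ≥ 1.
Then f_{k+1} = 3f_k + 6 = 3·(3^{k+1} − 3) + 6 = 3^{k+2} − 9 + 6 = 3^{k+2} − 3.
By induction, f_n = 3^{n+1} − 3 for all n ≥ 1.

f_n = 3^{n+1} − 3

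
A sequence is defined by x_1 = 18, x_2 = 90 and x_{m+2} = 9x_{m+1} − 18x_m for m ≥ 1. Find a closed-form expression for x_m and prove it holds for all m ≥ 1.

Claim: x_m = 2·6^m + 2·3^m.

Base cases: x_1 = 18 and 2·6^1 + 2·3^1 = 18; x_2 = 90 and 2·6^2 + 2·3^2 = 90.
Assume x_i = 2·6^i + 2·3^i for all 1 ≤ i ≤ j, where j ≥ 2.
Then x_{j+1} = 9x_j − 18x_{j−1} = 9·(2·6^j + 2·3^j) − 18·(2·6^{j−1} + 2·3^{j−1}) = 2·(9·6 − 18)6^{j−1} + 2·(9·3 − 18)3^{j−1} = 72·6^{j−1} + 18·3^{j−1} = 2·6^{j+1} + 2·3^{j+1}.
So the formula holds for j+1, and by strong induction x_m = 2·6^m + 2·3^m for all m ≥ 1.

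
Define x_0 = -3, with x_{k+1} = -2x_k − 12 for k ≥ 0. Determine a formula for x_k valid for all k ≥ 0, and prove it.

Claim: x_k = (-2)^k − 4.

Base case: x_0 = -3, and (-2)^0 − 4 = 1 − 4 = -3.
Assume x_m = (-2)^m − 4 for some m ≥ 0.
Then x_{m+1} = -2x_m − 12 = -2·((-2)^m − 4) − 12 = -2·(-2)^m + 8 − 12 = (-2)^{m+1} − 4.
This completes the inductive step, so x_k = (-2)^k − 4 for all k ≥ 0.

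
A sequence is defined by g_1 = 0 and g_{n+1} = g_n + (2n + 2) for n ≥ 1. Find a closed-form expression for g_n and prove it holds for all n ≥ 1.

Claim: g_n = n^2 + n − 2.

Base case: g_1 = 0, and 1^2 + 1 − 2 = 0.
Assume g_j = j^2 + j − 2.
Then g_{j+1} = g_j + (2j + 2) = (j^2 + j − 2) + (2j + 2) = j^2 + 3j,
and (j+1)^2 + (j+1) − 2 = j^2 + 3j.
This completes the inductive step, so g_n = n^2 + n − 2 for all n ≥ 1.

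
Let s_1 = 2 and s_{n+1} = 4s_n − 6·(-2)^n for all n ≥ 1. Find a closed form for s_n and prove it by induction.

Claim: s_n = 4^n + (-2)^n.

Base case: s_1 = 2, and 4^1 + (-2)^1 = 4 − 2 = 2.
Assume s_k = 4^k + (-2)^k for some k ≥ 1.
Then s_{k+1} = 4s_k − 6·(-2)^k = 4·(4^k + (-2)^k) − 6·(-2)^k = 4^{k+1} + 4·(-2)^k − 6·(-2)^k = 4^{k+1} − 2·(-2)^k = 4^{k+1} + (-2)^{k+1}.
By induction, s_n = 4^n + (-2)^n for all n ≥ 1.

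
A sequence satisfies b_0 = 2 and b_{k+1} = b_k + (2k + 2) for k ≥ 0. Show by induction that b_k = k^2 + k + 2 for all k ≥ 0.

Base case: b_0 = 2, and 0^2 + 0 + 2 = 2.
Assume b_m = m^2 + m + 2.
Then b_{m+1} = b_m + (2m + 2) = (m^2 + m + 2) + (2m + 2) = m^2 + 3m + 4,
and (m+1)^2 + (m+1) + 2 = m^2 + 3m + 4.
Hence b_k = k^2 + k + 2 for every k ≥ 0, by induction.

b_k = k^2 + k + 2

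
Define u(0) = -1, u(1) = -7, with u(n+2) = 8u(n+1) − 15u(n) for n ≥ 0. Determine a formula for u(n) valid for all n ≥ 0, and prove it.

Claim: u(n) = 3^n − 2·5^n.

Base cases: u(0) = -1 and 3^0 − 2·5^0 = -1; u(1) = -7 and 3^1 − 2·5^1 = -7.
Assume u(i) = 3^i − 2·5^i for all 0 ≤ i ≤ j, where j ≥ 1.
Then u(j+1) = 8u(j) − 15u(j−1) = 8·(3^j − 2·5^j) − 15·(3^{j−1} − 2·5^{j−1}) = (8·3 − 15)3^{j−1} − 2·(8·5 − 15)5^{j−1} = 9·3^{j−1} − 50·5^{j−1} = 3^{j+1} − 2·5^{j+1}.
By strong induction, u(n) = 3^n − 2·5^n for all n ≥ 0.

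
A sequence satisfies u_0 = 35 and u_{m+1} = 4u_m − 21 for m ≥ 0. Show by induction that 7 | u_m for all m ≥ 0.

Base case: u_0 = 35 = 7·5, so 7 | u_0.
Assume 7 | u_j, so u_j = 7t for some integer t.
Then u_{j+1} = 4u_j − 21 = 4·(7t) − 21 = 7(4t − 3), so 7 | u_{j+1}.
Hence 7 | u_m for every m ≥ 0, by induction.

7 | u_m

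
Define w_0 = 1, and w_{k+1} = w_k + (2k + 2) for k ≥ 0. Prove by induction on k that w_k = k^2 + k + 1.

Base case: w_0 = 1, and 0^2 + 0 + 1 = 1.
Assume w_j = j^2 + j + 1.
Then w_{j+1} = w_j + (2j + 2) = (j^2 + j + 1) + (2j + 2) = j^2 + 3j + 3,
and (j+1)^2 + (j+1) + 1 = j^2 + 3j + 3.
Hence w_k = k^2 + k + 1 for every k ≥ 0, by induction.

w_k = k^2 + k + 1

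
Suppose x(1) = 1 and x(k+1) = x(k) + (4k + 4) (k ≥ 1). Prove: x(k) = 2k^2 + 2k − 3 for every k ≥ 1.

Base case: x(1) = 1, and 2·1^2 + 2·1 − 3 = 1.
Assume x(j) = 2j^2 + 2j − 3.
Then x(j+1) = x(j) + (4j + 4) = (2j^2 + 2j − 3) + (4j + 4) = 2j^2 + 6j + 1,
and 2·(j+1)^2 + 2·(j+1) − 3 = 2j^2 + 6j + 1.
This completes the inductive step, so x(k) = 2k^2 + 2k − 3 for all k ≥ 1.

x(k) = 2k^2 + 2k − 3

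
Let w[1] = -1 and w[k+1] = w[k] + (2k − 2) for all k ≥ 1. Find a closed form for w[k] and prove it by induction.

Claim: w[k] = k^2 − 3k + 1.

Base case: w[1] = -1, and 1^2 − 3·1 + 1 = -1.
Assume w[r] = r^2 − 3r + 1.
Then w[r+1] = w[r] + (2r − 2) = (r^2 − 3r + 1) + (2r − 2) = r^2 − r − 1,
and (r+1)^2 − 3·(r+1) + 1 = r^2 − r − 1.
By induction, w[k] = k^2 − 3k + 1 for all k ≥ 1.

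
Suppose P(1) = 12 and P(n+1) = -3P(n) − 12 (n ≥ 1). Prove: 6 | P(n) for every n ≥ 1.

Base case: P(1) = 12 = 6·2, so 6 | P(1).
Assume 6 | P(m), so P(m) = 6t for some integer t.
Then P(m+1) = -3P(m) − 12 = -3·(6t) − 12 = 6(-3t − 2), so 6 | P(m+1).
By induction, 6 | P(n) for all n ≥ 1.

6 | P(n)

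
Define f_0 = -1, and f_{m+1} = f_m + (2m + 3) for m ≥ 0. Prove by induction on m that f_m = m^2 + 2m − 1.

Base case: f_0 = -1, and 0^2 + 2·0 − 1 = -1.
Assume f_r = r^2 + 2r − 1.
Then f_{r+1} = f_r + (2r + 3) = (r^2 + 2r − 1) + (2r + 3) = r^2 + 4r + 2,
and (r+1)^2 + 2·(r+1) − 1 = r^2 + 4r + 2.
This completes the inductive step, so f_m = m^2 + 2m − 1 for all m ≥ 0.

f_m = m^2 + 2m − 1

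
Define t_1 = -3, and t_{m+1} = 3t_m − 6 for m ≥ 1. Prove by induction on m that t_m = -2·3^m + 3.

Base case: t_1 = -3, and -2·3^1 + 3 = -6 + 3 = -3.
Assume t_j = -2·3^j + 3 for some j ≥ 1.
Then t_{j+1} = 3t_j − 6 = 3·(-2·3^j + 3) − 6 = -6·3^j + 9 − 6 = -2·3^{j+1} + 3.
Hence t_m = -2·3^m + 3 for every m ≥ 1, by induction.

t_m = -2·3^m + 3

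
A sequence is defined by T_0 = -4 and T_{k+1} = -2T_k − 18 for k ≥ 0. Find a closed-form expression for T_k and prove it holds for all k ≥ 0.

Claim: T_k = 2·(-2)^k − 6.

Base case: T_0 = -4, and 2·(-2)^0 − 6 = 2 − 6 = -4.
Assume T_r = 2·(-2)^r − 6 for some r ≥ 0.
Then T_{r+1} = -2T_r − 18 = -2·(2·(-2)^r − 6) − 18 = -4·(-2)^r + 12 − 18 = 2·(-2)^{r+1} − 6.
So the formula holds for r+1, and by induction T_k = 2·(-2)^k − 6 for all k ≥ 0.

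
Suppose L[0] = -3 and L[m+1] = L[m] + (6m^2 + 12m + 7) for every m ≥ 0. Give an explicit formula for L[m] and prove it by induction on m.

Claim: L[m] = 2m^3 + 3m^2 + 2m − 3.

Base case: L[0] = -3, and 2·0^3 + 3·0^2 + 2·0 − 3 = -3.
Assume L[k] = 2k^3 + 3k^2 + 2k − 3.
Then L[k+1] = L[k] + (6k^2 + 12k + 7) = (2k^3 + 3k^2 + 2k − 3) + (6k^2 + 12k + 7) = 2k^3 + 9k^2 + 14k + 4,
and 2·(k+1)^3 + 3·(k+1)^2 + 2·(k+1) − 3 = 2k^3 + 9k^2 + 14k + 4.
By induction, L[m] = 2m^3 + 3m^2 + 2m − 3 for all m ≥ 0.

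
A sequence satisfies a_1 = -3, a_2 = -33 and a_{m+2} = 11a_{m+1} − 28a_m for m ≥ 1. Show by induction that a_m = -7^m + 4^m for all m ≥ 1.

Base cases: a_1 = -3 and -7^1 + 4^1 = -3; a_2 = -33 and -7^2 + 4^2 = -33.
Assume a_i = -7^i + 4^i for all 1 ≤ i ≤ j, where j ≥ 2.
Then a_{j+1} = 11a_j − 28a_{j−1} = 11·(-7^j + 4^j) − 28·(-7^{j−1} + 4^{j−1}) = -(11·7 − 28)7^{j−1} + (11·4 − 28)4^{j−1} = -49·7^{j−1} + 16·4^{j−1} = -7^{j+1} + 4^{j+1}.
So the formula holds for j+1, and by strong induction a_m = -7^m + 4^m for all m ≥ 1.

a_m = -7^m + 4^m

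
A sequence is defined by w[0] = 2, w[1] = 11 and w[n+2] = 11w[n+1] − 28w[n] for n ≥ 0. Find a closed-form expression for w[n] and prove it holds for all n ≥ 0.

Claim: w[n] = 4^n + 7^n.

Base cases: w[0] = 2 and 4^0 + 7^0 = 2; w[1] = 11 and 4^1 + 7^1 = 11.
Assume w[i] = 4^i + 7^i for all 0 ≤ i ≤ j, where j ≥ 1.
Then w[j+1] = 11w[j] − 28w[j−1] = 11·(4^j + 7^j) − 28·(4^{j−1} + 7^{j−1}) = (11·4 − 28)4^{j−1} + (11·7 − 28)7^{j−1} = 16·4^{j−1} + 49·7^{j−1} = 4^{j+1} + 7^{j+1}.
So the formula holds for j+1, and by strong induction w[n] = 4^n + 7^n for all n ≥ 0.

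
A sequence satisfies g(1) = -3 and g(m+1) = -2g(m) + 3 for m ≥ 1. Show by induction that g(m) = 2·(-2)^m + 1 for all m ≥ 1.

Base case: g(1) = -3, and 2·(-2)^1 + 1 = -4 + 1 = -3.
Assume g(k) = 2·(-2)^k + 1 for some k ≥ 1.
Then g(k+1) = -2g(k) + 3 = -2·(2·(-2)^k + 1) + 3 = -4·(-2)^k − 2 + 3 = 2·(-2)^{k+1} + 1.
By induction, g(m) = 2·(-2)^m + 1 for all m ≥ 1.

g(m) = 2·(-2)^m + 1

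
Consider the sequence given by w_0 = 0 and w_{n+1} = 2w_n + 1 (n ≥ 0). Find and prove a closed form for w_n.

Claim: w_n = 2^n − 1.

Base case: w_0 = 0, and 2^0 − 1 = 1 − 1 = 0.
Assume w_j = 2^j − 1 for some j ≥ 0.
Then w_{j+1} = 2w_j + 1 = 2·(2^j − 1) + 1 = 2^{j+1} − 2 + 1 = 2^{j+1} − 1.
Hence w_n = 2^n − 1 for every n ≥ 0, by induction.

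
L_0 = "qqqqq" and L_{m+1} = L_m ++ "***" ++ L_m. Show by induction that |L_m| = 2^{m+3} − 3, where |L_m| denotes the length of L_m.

Base case: |L_0| = 5, and 2^{0+3} − 3 = 5.
Assume |L_k| = 2^{k+3} − 3.
Then |L_{k+1}| = |L_k| + 3 + |L_k| = 2|L_k| + 3 = 2(2^{k+3} − 3) + 3 = 2^{k+1+3} − 6 + 3 = 2^{k+1+3} − 3.
This completes the inductive step, so |L_m| = 2^{m+3} − 3 for all m ≥ 0.

|L_m| = 2^{m+3} − 3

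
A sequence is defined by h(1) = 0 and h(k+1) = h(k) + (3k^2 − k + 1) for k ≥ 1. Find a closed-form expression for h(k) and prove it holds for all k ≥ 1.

Claim: h(k) = k^3 − 2k^2 + 2k − 1.

Base case: h(1) = 0, and 1^3 − 2·1^2 + 2·1 − 1 = 0.
Assume h(r) = r^3 − 2r^2 + 2r − 1.
Then h(r+1) = h(r) + (3r^2 − r + 1) = (r^3 − 2r^2 + 2r − 1) + (3r^2 − r + 1) = r^3 + r^2 + r,
and (r+1)^3 − 2·(r+1)^2 + 2·(r+1) − 1 = r^3 + r^2 + r.
By induction, h(k) = k^3 − 2k^2 + 2k − 1 for all k ≥ 1.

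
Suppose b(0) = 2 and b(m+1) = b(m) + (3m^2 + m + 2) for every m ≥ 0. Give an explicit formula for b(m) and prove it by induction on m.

Claim: b(m) = m^3 − m^2 + 2m + 2.

Base case: b(0) = 2, and 0^3 − 0^2 + 2·0 + 2 = 2.
Assume b(k) = k^3 − k^2 + 2k + 2.
Then b(k+1) = b(k) + (3k^2 + k + 2) = (k^3 − k^2 + 2k + 2) + (3k^2 + k + 2) = k^3 + 2k^2 + 3k + 4,
and (k+1)^3 − (k+1)^2 + 2·(k+1) + 2 = k^3 + 2k^2 + 3k + 4.
By induction, b(m) = m^3 − m^2 + 2m + 2 for all m ≥ 0.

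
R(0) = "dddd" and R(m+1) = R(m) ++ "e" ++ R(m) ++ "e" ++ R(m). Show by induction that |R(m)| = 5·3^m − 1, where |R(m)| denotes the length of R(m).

Base case: |R(0)| = 4, and 5·3^0 − 1 = 4.
Assume |R(j)| = 5·3^j − 1.
Then |R(j+1)| = 3|R(j)| + 2 = 3(5·3^j − 1) + 2 = 5·3^{j+1} − 3 + 2 = 5·3^{j+1} − 1.
So the formula holds for j+1, and by induction |R(m)| = 5·3^m − 1 for all m ≥ 0.

|R(m)| = 5·3^m − 1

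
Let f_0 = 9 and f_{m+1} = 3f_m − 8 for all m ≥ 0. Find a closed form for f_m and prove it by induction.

Claim: f_m = 5·3^m + 4.

Base case: f_0 = 9, and 5·3^0 + 4 = 5 + 4 = 9.
Assume f_k = 5·3^k + 4 for some k ≥ 0.
Then f_{k+1} = 3f_k − 8 = 3·(5·3^k + 4) − 8 = 15·3^k + 12 − 8 = 5·3^{k+1} + 4.
This completes the inductive step, so f_m = 5·3^m + 4 for all m ≥ 0.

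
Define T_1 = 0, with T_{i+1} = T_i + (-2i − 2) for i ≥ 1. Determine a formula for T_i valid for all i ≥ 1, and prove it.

Claim: T_i = -i^2 − i + 2.

Base case: T_1 = 0, and -1^2 − 1 + 2 = 0.
Assume T_r = -r^2 − r + 2.
Then T_{r+1} = T_r + (-2r − 2) = (-r^2 − r + 2) + (-2r − 2) = -r^2 − 3r,
and -(r+1)^2 − (r+1) + 2 = -r^2 − 3r.
Hence T_i = -i^2 − i + 2 for every i ≥ 1, by induction.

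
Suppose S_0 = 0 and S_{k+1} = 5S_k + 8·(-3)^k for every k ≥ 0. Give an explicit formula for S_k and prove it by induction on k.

Claim: S_k = 5^k − (-3)^k.

Base case: S_0 = 0, and 5^0 − (-3)^0 = 1 − 1 = 0.
Assume S_r = 5^r − (-3)^r for some r ≥ 0.
Then S_{r+1} = 5S_r + 8·(-3)^r = 5·(5^r − (-3)^r) + 8·(-3)^r = 5^{r+1} − 5·(-3)^r + 8·(-3)^r = 5^{r+1} + 3·(-3)^r = 5^{r+1} − (-3)^{r+1}.
By induction, S_k = 5^k − (-3)^k for all k ≥ 0.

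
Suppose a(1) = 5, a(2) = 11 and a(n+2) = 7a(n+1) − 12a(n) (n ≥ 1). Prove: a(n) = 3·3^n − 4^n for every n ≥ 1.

Base cases: a(1) = 5 and 3·3^1 − 4^1 = 5; a(2) = 11 and 3·3^2 − 4^2 = 11.
Assume a(j) = 3·3^j − 4^j for all 1 ≤ j ≤ k, where k ≥ 2.
Then a(k+1) = 7a(k) − 12a(k−1) = 7·(3·3^k − 4^k) − 12·(3·3^{k−1} − 4^{k−1}) = 3·(7·3 − 12)3^{k−1} − (7·4 − 12)4^{k−1} = 27·3^{k−1} − 16·4^{k−1} = 3·3^{k+1} − 4^{k+1}.
So the formula holds for k+1, and by strong induction a(n) = 3·3^n − 4^n for all n ≥ 1.

a(n) = 3·3^n − 4^n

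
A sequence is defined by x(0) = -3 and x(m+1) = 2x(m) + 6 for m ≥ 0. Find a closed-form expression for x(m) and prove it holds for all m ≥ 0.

Claim: x(m) = 3·2^m − 6.

Base case: x(0) = -3, and 3·2^0 − 6 = 3 − 6 = -3.
Assume x(j) = 3·2^j − 6 for some j ≥ 0.
Then x(j+1) = 2x(j) + 6 = 2·(3·2^j − 6) + 6 = 6·2^j − 12 + 6 = 3·2^{j+1} − 6.
So the formula holds for j+1, and by induction x(m) = 3·2^m − 6 for all m ≥ 0.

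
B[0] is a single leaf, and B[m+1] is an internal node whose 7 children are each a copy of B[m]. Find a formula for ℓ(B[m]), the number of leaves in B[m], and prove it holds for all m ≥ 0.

Claim: ℓ(B[m]) = 7^m.

Base case: ℓ(B[0]) = 1, and 7^0 = 1.
Assume ℓ(B[j]) = 7^j.
Then ℓ(B[j+1]) = 7·ℓ(B[j]) = 7·7^j = 7^{j+1}.
This completes the inductive step, so ℓ(B[m]) = 7^m for all m ≥ 0.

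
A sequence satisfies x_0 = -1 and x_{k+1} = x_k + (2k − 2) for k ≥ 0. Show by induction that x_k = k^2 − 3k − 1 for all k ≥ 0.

Base case: x_0 = -1, and 0^2 − 3·0 − 1 = -1.
Assume x_m = m^2 − 3m − 1.
Then x_{m+1} = x_m + (2m − 2) = (m^2 − 3m − 1) + (2m − 2) = m^2 − m − 3,
and (m+1)^2 − 3·(m+1) − 1 = m^2 − m − 3.
This completes the inductive step, so x_k = k^2 − 3k − 1 for all k ≥ 0.

x_k = k^2 − 3k − 1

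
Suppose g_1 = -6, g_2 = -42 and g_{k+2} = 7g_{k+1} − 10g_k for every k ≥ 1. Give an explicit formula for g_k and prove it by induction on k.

Claim: g_k = 2·2^k − 2·5^k.

Base cases: g_1 = -6 and 2·2^1 − 2·5^1 = -6; g_2 = -42 and 2·2^2 − 2·5^2 = -42.
Assume g_i = 2·2^i − 2·5^i for all 1 ≤ i ≤ j, where j ≥ 2.
Then g_{j+1} = 7g_j − 10g_{j−1} = 7·(2·2^j − 2·5^j) − 10·(2·2^{j−1} − 2·5^{j−1}) = 2·(7·2 − 10)2^{j−1} − 2·(7·5 − 10)5^{j−1} = 8·2^{j−1} − 50·5^{j−1} = 2·2^{j+1} − 2·5^{j+1}.
Hence g_k = 2·2^k − 2·5^k for every k ≥ 1, by strong induction.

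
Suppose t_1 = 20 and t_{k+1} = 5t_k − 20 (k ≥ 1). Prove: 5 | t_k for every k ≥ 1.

Base case: t_1 = 20 = 5·4, so 5 | t_1.
Assume 5 | t_j, so t_j = 5s for some integer s.
Then t_{j+1} = 5t_j − 20 = 5·(5s) − 20 = 5(5s − 4), so 5 | t_{j+1}.
Hence 5 | t_k for every k ≥ 1, by induction.

5 | t_k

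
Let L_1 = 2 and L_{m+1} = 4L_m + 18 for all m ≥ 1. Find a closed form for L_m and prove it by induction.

Claim: L_m = 2·4^m − 6.

Base case: L_1 = 2, and 2·4^1 − 6 = 8 − 6 = 2.
Assume L_k = 2·4^k − 6 for some k ≥ 1.
Then L_{k+1} = 4L_k + 18 = 4·(2·4^k − 6) + 18 = 8·4^k − 24 + 18 = 2·4^{k+1} − 6.
Hence L_m = 2·4^m − 6 for every m ≥ 1, by induction.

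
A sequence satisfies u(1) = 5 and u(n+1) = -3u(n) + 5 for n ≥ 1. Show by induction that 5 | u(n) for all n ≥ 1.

Base case: u(1) = 5 = 5·1, so 5 | u(1).
Assume 5 | u(k), so u(k) = 5t for some integer t.
Then u(k+1) = -3u(k) + 5 = -3·(5t) + 5 = 5(-3t + 1), so 5 | u(k+1).
So the property holds for k+1, and by induction 5 | u(n) for all n ≥ 1.

5 | u(n)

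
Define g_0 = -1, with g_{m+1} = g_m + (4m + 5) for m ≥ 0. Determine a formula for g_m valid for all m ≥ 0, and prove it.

Claim: g_m = 2m^2 + 3m − 1.

Base case: g_0 = -1, and 2·0^2 + 3·0 − 1 = -1.
Assume g_k = 2k^2 + 3k − 1.
Then g_{k+1} = g_k + (4k + 5) = (2k^2 + 3k − 1) + (4k + 5) = 2k^2 + 7k + 4,
and 2·(k+1)^2 + 3·(k+1) − 1 = 2k^2 + 7k + 4.
By induction, g_m = 2m^2 + 3m − 1 for all m ≥ 0.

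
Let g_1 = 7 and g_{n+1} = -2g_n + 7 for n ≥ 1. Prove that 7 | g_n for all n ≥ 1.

Base case: g_1 = 7 = 7·1, so 7 | g_1.
Assume 7 | g_m, so g_m = 7t for some integer t.
Then g_{m+1} = -2g_m + 7 = -2·(7t) + 7 = 7(-2t + 1), so 7 | g_{m+1}.
By induction, 7 | g_n for all n ≥ 1.

7 | g_n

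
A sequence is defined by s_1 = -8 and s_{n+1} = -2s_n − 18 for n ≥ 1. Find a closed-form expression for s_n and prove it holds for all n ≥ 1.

Claim: s_n = (-2)^n − 6.

Base case: s_1 = -8, and (-2)^1 − 6 = -2 − 6 = -8.
Assume s_m = (-2)^m − 6 for some m ≥ 1.
Then s_{m+1} = -2s_m − 18 = -2·((-2)^m − 6) − 18 = -2·(-2)^m + 12 − 18 = (-2)^{m+1} − 6.
This completes the inductive step, so s_n = (-2)^n − 6 for all n ≥ 1.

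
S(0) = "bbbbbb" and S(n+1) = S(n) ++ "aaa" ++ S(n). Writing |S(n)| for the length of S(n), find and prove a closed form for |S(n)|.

Claim: |S(n)| = 9·2^n − 3.

Base case: |S(0)| = 6, and 9·2^0 − 3 = 6.
Assume |S(m)| = 9·2^m − 3.
Then |S(m+1)| = |S(m)| + 3 + |S(m)| = 2|S(m)| + 3 = 2(9·2^m − 3) + 3 = 9·2^{m+1} − 6 + 3 = 9·2^{m+1} − 3.
So the formula holds for m+1, and by induction |S(n)| = 9·2^n − 3 for all n ≥ 0.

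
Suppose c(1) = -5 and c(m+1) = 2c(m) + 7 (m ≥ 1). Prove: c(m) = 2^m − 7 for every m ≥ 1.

Base case: c(1) = -5, and 2^1 − 7 = 2 − 7 = -5.
Assume c(k) = 2^k − 7 for some k ≥ 1.
Then c(k+1) = 2c(k) + 7 = 2·(2^k − 7) + 7 = 2^{k+1} − 14 + 7 = 2^{k+1} − 7.
This completes the inductive step, so c(m) = 2^m − 7 for all m ≥ 1.

c(m) = 2^m − 7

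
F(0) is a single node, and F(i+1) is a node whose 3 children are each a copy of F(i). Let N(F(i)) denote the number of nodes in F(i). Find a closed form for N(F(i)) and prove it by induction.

Claim: N(F(i)) = (3^{i+1} − 1)/2.

Base case: N(F(0)) = 1, and (3^{0+1} − 1)/2 = 1.
Assume N(F(j)) = (3^{j+1} − 1)/2.
Then N(F(j+1)) = 1 + 3N(F(j)) = 1 + 3·(3^{j+1} − 1)/2 = 1 + (3^{j+2} − 3)/2 = (2 + 3^{j+2} − 3)/2 = (3^{j+2} − 1)/2.
So the formula holds for j+1, and by induction N(F(i)) = (3^{i+1} − 1)/2 for all i ≥ 0.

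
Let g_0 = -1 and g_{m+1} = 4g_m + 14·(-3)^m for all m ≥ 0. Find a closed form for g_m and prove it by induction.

Claim: g_m = 4^m − 2·(-3)^m.

Base case: g_0 = -1, and 4^0 − 2·(-3)^0 = 1 − 2 = -1.
Assume g_k = 4^k − 2·(-3)^k for some k ≥ 0.
Then g_{k+1} = 4g_k + 14·(-3)^k = 4·(4^k − 2·(-3)^k) + 14·(-3)^k = 4^{k+1} − 8·(-3)^k + 14·(-3)^k = 4^{k+1} + 6·(-3)^k = 4^{k+1} − 2·(-3)^{k+1}.
So the formula holds for k+1, and by induction g_m = 4^m − 2·(-3)^m for all m ≥ 0.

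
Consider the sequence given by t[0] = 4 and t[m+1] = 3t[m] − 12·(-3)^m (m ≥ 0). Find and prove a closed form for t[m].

Claim: t[m] = 2·3^m + 2·(-3)^m.

Base case: t[0] = 4, and 2·3^0 + 2·(-3)^0 = 2 + 2 = 4.
Assume t[k] = 2·3^k + 2·(-3)^k for some k ≥ 0.
Then t[k+1] = 3t[k] − 12·(-3)^k = 3·(2·3^k + 2·(-3)^k) − 12·(-3)^k = 2·3^{k+1} + 6·(-3)^k − 12·(-3)^k = 2·3^{k+1} − 6·(-3)^k = 2·3^{k+1} + 2·(-3)^{k+1}.
So the formula holds for k+1, and by induction t[m] = 2·3^m + 2·(-3)^m for all m ≥ 0.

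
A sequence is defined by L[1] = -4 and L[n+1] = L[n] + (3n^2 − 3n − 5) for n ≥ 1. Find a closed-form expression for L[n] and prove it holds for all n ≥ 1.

Claim: L[n] = n^3 − 3n^2 − 3n + 1.

Base case: L[1] = -4, and 1^3 − 3·1^2 − 3·1 + 1 = -4.
Assume L[m] = m^3 − 3m^2 − 3m + 1.
Then L[m+1] = L[m] + (3m^2 − 3m − 5) = (m^3 − 3m^2 − 3m + 1) + (3m^2 − 3m − 5) = m^3 − 6m − 4,
and (m+1)^3 − 3·(m+1)^2 − 3·(m+1) + 1 = m^3 − 6m − 4.
By induction, L[n] = n^3 − 3n^2 − 3n + 1 for all n ≥ 1.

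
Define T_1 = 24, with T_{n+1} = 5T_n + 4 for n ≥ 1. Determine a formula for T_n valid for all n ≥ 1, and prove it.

Claim: T_n = 5^{n+1} − 1.

Base case: T_1 = 24, and 5^{1+1} − 1 = 25 − 1 = 24.
Assume T_m = 5^{m+1} − 1 for some m ≥ 1.
Then T_{m+1} = 5T_m + 4 = 5·(5^{m+1} − 1) + 4 = 5^{m+2} − 5 + 4 = 5^{m+2} − 1.
So the formula holds for m+1, and by induction T_n = 5^{n+1} − 1 for all n ≥ 1.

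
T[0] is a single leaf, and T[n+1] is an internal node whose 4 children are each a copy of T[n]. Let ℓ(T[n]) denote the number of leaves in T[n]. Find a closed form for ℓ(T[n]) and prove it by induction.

Claim: ℓ(T[n]) = 4^n.

Base case: ℓ(T[0]) = 1, and 4^0 = 1.
Assume ℓ(T[k]) = 4^k.
Then ℓ(T[k+1]) = 4·ℓ(T[k]) = 4·4^k = 4^{k+1}.
So the formula holds for k+1, and by induction ℓ(T[n]) = 4^n for all n ≥ 0.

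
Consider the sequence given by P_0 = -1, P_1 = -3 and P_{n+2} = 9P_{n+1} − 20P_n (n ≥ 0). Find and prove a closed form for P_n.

Claim: P_n = 5^n − 2·4^n.

Base cases: P_0 = -1 and 5^0 − 2·4^0 = -1; P_1 = -3 and 5^1 − 2·4^1 = -3.
Assume P_i = 5^i − 2·4^i for all 0 ≤ i ≤ j, where j ≥ 1.
Then P_{j+1} = 9P_j − 20P_{j−1} = 9·(5^j − 2·4^j) − 20·(5^{j−1} − 2·4^{j−1}) = (9·5 − 20)5^{j−1} − 2·(9·4 − 20)4^{j−1} = 25·5^{j−1} − 32·4^{j−1} = 5^{j+1} − 2·4^{j+1}.
So the formula holds for j+1, and by strong induction P_n = 5^n − 2·4^n for all n ≥ 0.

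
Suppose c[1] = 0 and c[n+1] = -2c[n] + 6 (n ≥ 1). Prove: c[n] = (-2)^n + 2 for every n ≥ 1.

Base case: c[1] = 0, and (-2)^1 + 2 = -2 + 2 = 0.
Assume c[k] = (-2)^k + 2 for some k ≥ 1.
Then c[k+1] = -2c[k] + 6 = -2·((-2)^k + 2) + 6 = -2·(-2)^k − 4 + 6 = (-2)^{k+1} + 2.
By induction, c[n] = (-2)^n + 2 for all n ≥ 1.

c[n] = (-2)^n + 2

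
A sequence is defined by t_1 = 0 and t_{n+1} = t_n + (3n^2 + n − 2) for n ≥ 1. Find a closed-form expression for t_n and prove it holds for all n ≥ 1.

Claim: t_n = n^3 − n^2 − 2n + 2.

Base case: t_1 = 0, and 1^3 − 1^2 − 2·1 + 2 = 0.
Assume t_r = r^3 − r^2 − 2r + 2.
Then t_{r+1} = t_r + (3r^2 + r − 2) = (r^3 − r^2 − 2r + 2) + (3r^2 + r − 2) = r^3 + 2r^2 − r,
and (r+1)^3 − (r+1)^2 − 2·(r+1) + 2 = r^3 + 2r^2 − r.
This completes the inductive step, so t_n = n^3 − n^2 − 2n + 2 for all n ≥ 1.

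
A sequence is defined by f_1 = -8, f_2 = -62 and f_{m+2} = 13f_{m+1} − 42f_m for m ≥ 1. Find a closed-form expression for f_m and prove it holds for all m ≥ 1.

Claim: f_m = 6^m − 2·7^m.

Base cases: f_1 = -8 and 6^1 − 2·7^1 = -8; f_2 = -62 and 6^2 − 2·7^2 = -62.
Assume f_i = 6^i − 2·7^i for all 1 ≤ i ≤ j, where j ≥ 2.
Then f_{j+1} = 13f_j − 42f_{j−1} = 13·(6^j − 2·7^j) − 42·(6^{j−1} − 2·7^{j−1}) = (13·6 − 42)6^{j−1} − 2·(13·7 − 42)7^{j−1} = 36·6^{j−1} − 98·7^{j−1} = 6^{j+1} − 2·7^{j+1}.
This completes the inductive step, so f_m = 6^m − 2·7^m for all m ≥ 1.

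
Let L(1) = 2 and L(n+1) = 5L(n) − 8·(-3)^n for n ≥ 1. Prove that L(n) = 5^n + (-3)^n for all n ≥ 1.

Base case: L(1) = 2, and 5^1 + (-3)^1 = 5 − 3 = 2.
Assume L(m) = 5^m + (-3)^m for some m ≥ 1.
Then L(m+1) = 5L(m) − 8·(-3)^m = 5·(5^m + (-3)^m) − 8·(-3)^m = 5^{m+1} + 5·(-3)^m − 8·(-3)^m = 5^{m+1} − 3·(-3)^m = 5^{m+1} + (-3)^{m+1}.
So the formula holds for m+1, and by induction L(n) = 5^n + (-3)^n for all n ≥ 1.

L(n) = 5^n + (-3)^n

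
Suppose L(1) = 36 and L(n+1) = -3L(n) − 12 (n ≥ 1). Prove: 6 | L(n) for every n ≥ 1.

Base case: L(1) = 36 = 6·6, so 6 | L(1).
Assume 6 | L(r), so L(r) = 6t for some integer t.
Then L(r+1) = -3L(r) − 12 = -3·(6t) − 12 = 6(-3t − 2), so 6 | L(r+1).
Hence 6 | L(n) for every n ≥ 1, by induction.

6 | L(n)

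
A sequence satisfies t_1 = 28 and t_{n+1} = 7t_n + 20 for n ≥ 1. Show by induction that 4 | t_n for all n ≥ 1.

Base case: t_1 = 28 = 4·7, so 4 | t_1.
Assume 4 | t_j, so t_j = 4s for some integer s.
Then t_{j+1} = 7t_j + 20 = 7·(4s) + 20 = 4(7s + 5), so 4 | t_{j+1}.
So the property holds for j+1, and by induction 4 | t_n for all n ≥ 1.

4 | t_n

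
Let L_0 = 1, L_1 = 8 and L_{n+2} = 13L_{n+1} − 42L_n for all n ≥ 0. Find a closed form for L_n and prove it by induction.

Claim: L_n = -6^n + 2·7^n.

Base cases: L_0 = 1 and -6^0 + 2·7^0 = 1; L_1 = 8 and -6^1 + 2·7^1 = 8.
Assume L_j = -6^j + 2·7^j for all 0 ≤ j ≤ m, where m ≥ 1.
Then L_{m+1} = 13L_m − 42L_{m−1} = 13·(-6^m + 2·7^m) − 42·(-6^{m−1} + 2·7^{m−1}) = -(13·6 − 42)6^{m−1} + 2·(13·7 − 42)7^{m−1} = -36·6^{m−1} + 98·7^{m−1} = -6^{m+1} + 2·7^{m+1}.
This completes the inductive step, so L_n = -6^n + 2·7^n for all n ≥ 0.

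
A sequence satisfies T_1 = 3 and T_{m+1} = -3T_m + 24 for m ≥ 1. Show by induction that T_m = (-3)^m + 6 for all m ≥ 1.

Base case: T_1 = 3, and (-3)^1 + 6 = -3 + 6 = 3.
Assume T_k = (-3)^k + 6 for some k ≥ 1.
Then T_{k+1} = -3T_k + 24 = -3·((-3)^k + 6) + 24 = -3·(-3)^k − 18 + 24 = (-3)^{k+1} + 6.
So the formula holds for k+1, and by induction T_m = (-3)^m + 6 for all m ≥ 1.

T_m = (-3)^m + 6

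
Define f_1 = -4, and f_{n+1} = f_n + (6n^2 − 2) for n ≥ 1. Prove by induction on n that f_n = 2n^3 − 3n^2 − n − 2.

Base case: f_1 = -4, and 2·1^3 − 3·1^2 − 1 − 2 = -4.
Assume f_m = 2m^3 − 3m^2 − m − 2.
Then f_{m+1} = f_m + (6m^2 − 2) = (2m^3 − 3m^2 − m − 2) + (6m^2 − 2) = 2m^3 + 3m^2 − m − 4,
and 2·(m+1)^3 − 3·(m+1)^2 − (m+1) − 2 = 2m^3 + 3m^2 − m − 4.
By induction, f_n = 2n^3 − 3n^2 − n − 2 for all n ≥ 1.

f_n = 2n^3 − 3n^2 − n − 2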